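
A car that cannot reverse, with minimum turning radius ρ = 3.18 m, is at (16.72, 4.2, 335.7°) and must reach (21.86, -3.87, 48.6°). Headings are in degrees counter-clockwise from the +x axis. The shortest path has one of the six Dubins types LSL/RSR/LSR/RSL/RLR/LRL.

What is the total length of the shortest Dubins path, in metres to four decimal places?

Let ψ = atan2(Δy, Δx) = atan2(-8.07, 5.14) = -57.5058° be the start→goal bearing.
Normalize: d = |goal − start| / ρ = 9.567889/3.18 = 3.008770, α = (θ_start − ψ) mod 360° = 33.2058° = 0.579551 rad, β = (θ_goal − ψ) mod 360° = 106.1058° = 1.851896 rad.
Common terms: sin α = 0.547649, cos α = 0.836708, sin β = 0.960751, cos β = -0.277413, cos(α−β) = 0.294040, d² = 9.052698. Work in radians in the unit-radius frame; every candidate has L = ρ·(t + p + q).
LSL: p² = 2 + d² − 2cos(α−β) + 2d(sin α − sin β) = 7.978757; p = √p² = 2.824669; φ = atan2(cos β − cos α, d + sin α − sin β) = -0.405442 rad; t = (φ − α) mod 2π = 5.298192 rad, q = (β − φ) mod 2π = 2.257339 rad → L = 3.18·(5.298192 + 2.824669 + 2.257339) = 3.18·10.380200 = 33.009035 m
RSR: p² = 2 + d² − 2cos(α−β) + 2d(sin β − sin α) = 12.950477; p = √p² = 3.598677; φ = atan2(cos α − cos β, d − sin α + sin β) = 0.314764 rad; t = (α − φ) mod 2π = 0.264788 rad, q = (φ − β) mod 2π = 4.746053 rad → L = 3.18·(0.264788 + 3.598677 + 4.746053) = 3.18·8.609517 = 27.378265 m
LSR: p² = d² − 2 + 2cos(α−β) + 2d(sin α + sin β) = 16.717633; p = √p² = 4.088720; φ = atan2(−cos α − cos β, d + sin α + sin β) − atan2(−2, p) = 0.331742 rad; t = (φ − α) mod 2π = 6.035376 rad, q = (φ − β) mod 2π = 4.763031 rad → L = 3.18·(6.035376 + 4.088720 + 4.763031) = 3.18·14.887127 = 47.341064 m
RSL: p² = d² − 2 + 2cos(α−β) − 2d(sin α + sin β) = -1.436076 < 0 → infeasible
RLR: c = (6 − d² + 2cos(α−β) + 2d(sin α − sin β))/8 = -0.618810; p = 2π − arccos c = 4.045163 rad; φ = atan2(cos α − cos β, d − sin α + sin β) = 0.314764 rad; t = (α − φ + p/2) mod 2π = 2.287369 rad, q = (α − β − t + p) mod 2π = 0.485449 rad → L = 3.18·(2.287369 + 4.045163 + 0.485449) = 3.18·6.817980 = 21.681177 m
LRL: c = (6 − d² + 2cos(α−β) − 2d(sin α − sin β))/8 = 0.002655; p = 2π − arccos c = 4.715044 rad; φ = atan2(cos β − cos α, d + sin α − sin β) = -0.405442 rad; t = (φ − α + p/2) mod 2π = 1.372528 rad, q = (β − α − t + p) mod 2π = 4.614861 rad → L = 3.18·(1.372528 + 4.715044 + 4.614861) = 3.18·10.702434 = 34.033739 m
Shortest: RLR with L = 21.681177 m ≈ 21.6812 m

21.6812 m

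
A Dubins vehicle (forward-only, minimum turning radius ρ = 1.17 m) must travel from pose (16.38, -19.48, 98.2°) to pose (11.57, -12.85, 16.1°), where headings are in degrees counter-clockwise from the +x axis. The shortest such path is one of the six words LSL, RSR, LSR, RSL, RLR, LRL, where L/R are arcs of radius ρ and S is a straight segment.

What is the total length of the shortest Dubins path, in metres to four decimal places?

Let ψ = atan2(Δy, Δx) = atan2(6.63, -4.81) = 125.9605° be the start→goal bearing.
Normalize: d = |goal − start| / ρ = 8.191032/1.17 = 7.000882, α = (θ_start − ψ) mod 360° = 332.2395° = 5.798673 rad, β = (θ_goal − ψ) mod 360° = 250.1395° = 4.365758 rad.
Common terms: sin α = -0.465777, cos α = 0.884902, sin β = -0.940522, cos β = -0.339732, cos(α−β) = 0.137445, d² = 49.012346. Work in radians in the unit-radius frame; every candidate has L = ρ·(t + p + q).
LSL: p² = 2 + d² − 2cos(α−β) + 2d(sin α − sin β) = 57.384731; p = √p² = 7.575271; φ = atan2(cos β − cos α, d + sin α − sin β) = -0.162375 rad; t = (φ − α) mod 2π = 0.322138 rad, q = (β − φ) mod 2π = 4.528132 rad → L = 1.17·(0.322138 + 7.575271 + 4.528132) = 1.17·12.425541 = 14.537883 m
RSR: p² = 2 + d² − 2cos(α−β) + 2d(sin β − sin α) = 44.090182; p = √p² = 6.640044; φ = atan2(cos α − cos β, d − sin α + sin β) = 0.185493 rad; t = (α − φ) mod 2π = 5.613179 rad, q = (φ − β) mod 2π = 2.102921 rad → L = 1.17·(5.613179 + 6.640044 + 2.102921) = 1.17·14.356144 = 16.796689 m
LSR: p² = d² − 2 + 2cos(α−β) + 2d(sin α + sin β) = 27.596563; p = √p² = 5.253243; φ = atan2(−cos α − cos β, d + sin α + sin β) − atan2(−2, p) = 0.266634 rad; t = (φ − α) mod 2π = 0.751147 rad, q = (φ − β) mod 2π = 2.184062 rad → L = 1.17·(0.751147 + 5.253243 + 2.184062) = 1.17·8.188451 = 9.580488 m
RSL: p² = d² − 2 + 2cos(α−β) − 2d(sin α + sin β) = 66.977907; p = √p² = 8.184003; φ = atan2(cos α + cos β, d − sin α − sin β) − atan2(2, p) = -0.174926 rad; t = (α − φ) mod 2π = 5.973599 rad, q = (β − φ) mod 2π = 4.540684 rad → L = 1.17·(5.973599 + 8.184003 + 4.540684) = 1.17·18.698286 = 21.876995 m
RLR: c = (6 − d² + 2cos(α−β) + 2d(sin α − sin β))/8 = -4.511273, |c| > 1 → infeasible
LRL: c = (6 − d² + 2cos(α−β) − 2d(sin α − sin β))/8 = -6.173091, |c| > 1 → infeasible
Shortest: LSR with L = 9.580488 m ≈ 9.5805 m

9.5805 m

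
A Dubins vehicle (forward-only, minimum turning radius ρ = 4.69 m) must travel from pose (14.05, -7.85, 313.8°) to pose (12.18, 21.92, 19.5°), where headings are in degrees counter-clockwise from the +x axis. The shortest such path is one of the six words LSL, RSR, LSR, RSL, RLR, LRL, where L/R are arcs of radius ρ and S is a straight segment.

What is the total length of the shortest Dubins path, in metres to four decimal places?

42.8732 m

Let ψ = atan2(Δy, Δx) = atan2(29.77, -1.87) = 93.5943° be the start→goal bearing.
Normalize: d = |goal − start| / ρ = 29.828674/4.69 = 6.360058, α = (θ_start − ψ) mod 360° = 220.2057° = 3.843314 rad, β = (θ_goal − ψ) mod 360° = 285.9057° = 4.989996 rad.
Common terms: sin α = -0.645534, cos α = -0.763732, sin β = -0.961714, cos β = 0.274055, cos(α−β) = 0.411514, d² = 40.450343. Work in radians in the unit-radius frame; every candidate has L = ρ·(t + p + q).
LSL: p² = 2 + d² − 2cos(α−β) + 2d(sin α − sin β) = 45.649168; p = √p² = 6.756417; φ = atan2(cos β − cos α, d + sin α − sin β) = 0.154211 rad; t = (φ − α) mod 2π = 2.594082 rad, q = (β − φ) mod 2π = 4.835785 rad → L = 4.69·(2.594082 + 6.756417 + 4.835785) = 4.69·14.186283 = 66.533669 m
RSR: p² = 2 + d² − 2cos(α−β) + 2d(sin β − sin α) = 37.605462; p = √p² = 6.132329; φ = atan2(cos α − cos β, d − sin α + sin β) = -0.170050 rad; t = (α − φ) mod 2π = 4.013365 rad, q = (φ − β) mod 2π = 1.123139 rad → L = 4.69·(4.013365 + 6.132329 + 1.123139) = 4.69·11.268833 = 52.850828 m
LSR: p² = d² − 2 + 2cos(α−β) + 2d(sin α + sin β) = 18.828994; p = √p² = 4.339239; φ = atan2(−cos α − cos β, d + sin α + sin β) − atan2(−2, p) = 0.534557 rad; t = (φ − α) mod 2π = 2.974427 rad, q = (φ − β) mod 2π = 1.827746 rad → L = 4.69·(2.974427 + 4.339239 + 1.827746) = 4.69·9.141412 = 42.873225 m
RSL: p² = d² − 2 + 2cos(α−β) − 2d(sin α + sin β) = 59.717750; p = √p² = 7.727726; φ = atan2(cos α + cos β, d − sin α − sin β) − atan2(2, p) = -0.314635 rad; t = (α − φ) mod 2π = 4.157950 rad, q = (β − φ) mod 2π = 5.304631 rad → L = 4.69·(4.157950 + 7.727726 + 5.304631) = 4.69·17.190306 = 80.622537 m
RLR: c = (6 − d² + 2cos(α−β) + 2d(sin α − sin β))/8 = -3.700683, |c| > 1 → infeasible
LRL: c = (6 − d² + 2cos(α−β) − 2d(sin α − sin β))/8 = -4.706146, |c| > 1 → infeasible
Shortest: LSR with L = 42.873225 m ≈ 42.8732 m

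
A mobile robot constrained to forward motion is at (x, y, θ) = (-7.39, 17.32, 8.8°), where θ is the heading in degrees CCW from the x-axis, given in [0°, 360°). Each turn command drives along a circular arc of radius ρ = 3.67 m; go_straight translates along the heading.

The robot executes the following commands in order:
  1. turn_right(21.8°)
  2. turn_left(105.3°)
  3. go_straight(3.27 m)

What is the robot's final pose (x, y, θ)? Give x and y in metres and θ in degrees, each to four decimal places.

set_pose: (x, y, θ) = (-7.3900, 17.3200, 8.8000°), ρ = 3.67
turn_right(21.8°): centre at ρ to the right, rotate −21.8° → (-6.0030, 17.2691, -13.0000° ≡ 347.0000°)
turn_left(105.3°): centre at ρ to the left, rotate +105.3° → (-1.5104, 20.9924, 452.3000° ≡ 92.3000°)
go_straight(3.27): x += 3.27·cos θ, y += 3.27·sin θ → (-1.6416, 24.2597, 92.3000°)

(-1.6416, 24.2597, 92.3000°)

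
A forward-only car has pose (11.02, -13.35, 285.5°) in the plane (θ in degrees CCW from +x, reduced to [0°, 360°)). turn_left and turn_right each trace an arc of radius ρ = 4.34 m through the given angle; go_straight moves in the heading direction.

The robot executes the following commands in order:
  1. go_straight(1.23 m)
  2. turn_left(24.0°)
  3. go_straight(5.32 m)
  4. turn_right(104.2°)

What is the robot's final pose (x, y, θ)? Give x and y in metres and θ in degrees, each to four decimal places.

set_pose: (x, y, θ) = (11.0200, -13.3500, 285.5000°), ρ = 4.34
go_straight(1.23): x += 1.23·cos θ, y += 1.23·sin θ → (11.3487, -14.5353, 285.5000°)
turn_left(24.0°): centre at ρ to the left, rotate +24.0° → (12.1820, -16.1360, 309.5000°)
go_straight(5.32): x += 5.32·cos θ, y += 5.32·sin θ → (15.5659, -20.2411, 309.5000°)
turn_right(104.2°): centre at ρ to the right, rotate −104.2° → (14.0718, -26.9254, 205.3000°)

(14.0718, -26.9254, 205.3000°)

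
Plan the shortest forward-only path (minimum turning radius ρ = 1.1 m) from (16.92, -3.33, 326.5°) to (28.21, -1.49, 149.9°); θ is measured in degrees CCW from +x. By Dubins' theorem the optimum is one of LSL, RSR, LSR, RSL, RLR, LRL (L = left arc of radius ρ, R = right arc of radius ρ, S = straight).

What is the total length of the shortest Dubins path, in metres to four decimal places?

Let ψ = atan2(Δy, Δx) = atan2(1.84, 11.29) = 9.2565° be the start→goal bearing.
Normalize: d = |goal − start| / ρ = 11.438955/1.1 = 10.399050, α = (θ_start − ψ) mod 360° = 317.2435° = 5.536944 rad, β = (θ_goal − ψ) mod 360° = 140.6435° = 2.454693 rad.
Common terms: sin α = -0.678884, cos α = 0.734246, sin β = 0.634143, cos β = -0.773216, cos(α−β) = -0.998240, d² = 108.140248. Work in radians in the unit-radius frame; every candidate has L = ρ·(t + p + q).
LSL: p² = 2 + d² − 2cos(α−β) + 2d(sin α − sin β) = 84.828267; p = √p² = 9.210226; φ = atan2(cos β − cos α, d + sin α − sin β) = -0.164412 rad; t = (φ − α) mod 2π = 0.581829 rad, q = (β − φ) mod 2π = 2.619105 rad → L = 1.1·(0.581829 + 9.210226 + 2.619105) = 1.1·12.411160 = 13.652276 m
RSR: p² = 2 + d² − 2cos(α−β) + 2d(sin β − sin α) = 139.445188; p = √p² = 11.808691; φ = atan2(cos α − cos β, d − sin α + sin β) = 0.128006 rad; t = (α − φ) mod 2π = 5.408938 rad, q = (φ − β) mod 2π = 3.956499 rad → L = 1.1·(5.408938 + 11.808691 + 3.956499) = 1.1·21.174128 = 23.291541 m
LSR: p² = d² − 2 + 2cos(α−β) + 2d(sin α + sin β) = 103.213253; p = √p² = 10.159392; φ = atan2(−cos α − cos β, d + sin α + sin β) − atan2(−2, p) = 0.198140 rad; t = (φ − α) mod 2π = 0.944381 rad, q = (φ − β) mod 2π = 4.026633 rad → L = 1.1·(0.944381 + 10.159392 + 4.026633) = 1.1·15.130406 = 16.643447 m
RSL: p² = d² − 2 + 2cos(α−β) − 2d(sin α + sin β) = 105.074284; p = √p² = 10.250575; φ = atan2(cos α + cos β, d − sin α − sin β) − atan2(2, p) = -0.196422 rad; t = (α − φ) mod 2π = 5.733366 rad, q = (β − φ) mod 2π = 2.651114 rad → L = 1.1·(5.733366 + 10.250575 + 2.651114) = 1.1·18.635055 = 20.498561 m
RLR: c = (6 − d² + 2cos(α−β) + 2d(sin α − sin β))/8 = -16.430649, |c| > 1 → infeasible
LRL: c = (6 − d² + 2cos(α−β) − 2d(sin α − sin β))/8 = -9.603533, |c| > 1 → infeasible
Shortest: LSL with L = 13.652276 m ≈ 13.6523 m

13.6523 m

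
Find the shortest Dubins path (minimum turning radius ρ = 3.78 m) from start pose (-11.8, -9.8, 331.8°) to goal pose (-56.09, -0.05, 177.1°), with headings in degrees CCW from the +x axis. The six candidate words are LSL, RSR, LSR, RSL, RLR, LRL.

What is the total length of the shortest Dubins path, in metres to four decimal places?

55.7990 m

Let ψ = atan2(Δy, Δx) = atan2(9.75, -44.29) = 167.5849° be the start→goal bearing.
Normalize: d = |goal − start| / ρ = 45.350486/3.78 = 11.997483, α = (θ_start − ψ) mod 360° = 164.2151° = 2.866094 rad, β = (θ_goal − ψ) mod 360° = 9.5151° = 0.166069 rad.
Common terms: sin α = 0.272027, cos α = -0.962290, sin β = 0.165307, cos β = 0.986242, cos(α−β) = -0.904083, d² = 143.939601. Work in radians in the unit-radius frame; every candidate has L = ρ·(t + p + q).
LSL: p² = 2 + d² − 2cos(α−β) + 2d(sin α − sin β) = 150.308514; p = √p² = 12.260037; φ = atan2(cos β − cos α, d + sin α − sin β) = 0.159610 rad; t = (φ − α) mod 2π = 3.576702 rad, q = (β − φ) mod 2π = 0.006459 rad → L = 3.78·(3.576702 + 12.260037 + 0.006459) = 3.78·15.843198 = 59.887289 m
RSR: p² = 2 + d² − 2cos(α−β) + 2d(sin β − sin α) = 145.187019; p = √p² = 12.049358; φ = atan2(cos α − cos β, d − sin α + sin β) = -0.162426 rad; t = (α − φ) mod 2π = 3.028519 rad, q = (φ − β) mod 2π = 5.954690 rad → L = 3.78·(3.028519 + 12.049358 + 5.954690) = 3.78·21.032567 = 79.503104 m
LSR: p² = d² − 2 + 2cos(α−β) + 2d(sin α + sin β) = 150.625255; p = √p² = 12.272948; φ = atan2(−cos α − cos β, d + sin α + sin β) − atan2(−2, p) = 0.159614 rad; t = (φ − α) mod 2π = 3.576705 rad, q = (φ − β) mod 2π = 6.276730 rad → L = 3.78·(3.576705 + 12.272948 + 6.276730) = 3.78·22.126383 = 83.637729 m
RSL: p² = d² − 2 + 2cos(α−β) − 2d(sin α + sin β) = 129.637618; p = √p² = 11.385852; φ = atan2(cos α + cos β, d − sin α − sin β) − atan2(2, p) = -0.171811 rad; t = (α − φ) mod 2π = 3.037904 rad, q = (β − φ) mod 2π = 0.337880 rad → L = 3.78·(3.037904 + 11.385852 + 0.337880) = 3.78·14.761636 = 55.798984 m
RLR: c = (6 − d² + 2cos(α−β) + 2d(sin α − sin β))/8 = -17.148377, |c| > 1 → infeasible
LRL: c = (6 − d² + 2cos(α−β) − 2d(sin α − sin β))/8 = -17.788564, |c| > 1 → infeasible
Shortest: RSL with L = 55.798984 m ≈ 55.7990 m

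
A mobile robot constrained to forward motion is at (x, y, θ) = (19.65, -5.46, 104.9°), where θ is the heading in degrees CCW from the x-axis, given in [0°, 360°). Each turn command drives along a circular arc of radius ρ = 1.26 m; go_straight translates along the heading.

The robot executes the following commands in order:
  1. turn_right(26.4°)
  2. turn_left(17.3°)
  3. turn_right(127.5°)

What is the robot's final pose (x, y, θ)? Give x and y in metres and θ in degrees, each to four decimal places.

(21.5674, -3.3069, 328.3000°)

set_pose: (x, y, θ) = (19.6500, -5.4600, 104.9000°), ρ = 1.26
turn_right(26.4°): centre at ρ to the right, rotate −26.4° → (19.6329, -4.8848, 78.5000°)
turn_left(17.3°): centre at ρ to the left, rotate +17.3° → (19.6518, -4.5063, 95.8000°)
turn_right(127.5°): centre at ρ to the right, rotate −127.5° → (21.5674, -3.3069, -31.7000° ≡ 328.3000°)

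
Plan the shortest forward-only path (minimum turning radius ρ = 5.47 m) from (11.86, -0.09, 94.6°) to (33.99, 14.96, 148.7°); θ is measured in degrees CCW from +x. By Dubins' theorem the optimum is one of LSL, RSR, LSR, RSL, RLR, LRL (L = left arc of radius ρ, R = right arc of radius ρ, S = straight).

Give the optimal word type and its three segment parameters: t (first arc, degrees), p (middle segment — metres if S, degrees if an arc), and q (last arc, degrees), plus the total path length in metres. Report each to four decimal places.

RSL: t = 98.8700°, p = 13.0575 m, q = 152.9700°, L = 37.1006 m

Let ψ = atan2(Δy, Δx) = atan2(15.05, 22.13) = 34.2185° be the start→goal bearing.
Normalize: d = |goal − start| / ρ = 26.762649/5.47 = 4.892623, α = (θ_start − ψ) mod 360° = 60.3815° = 1.053855 rad, β = (θ_goal − ψ) mod 360° = 114.4815° = 1.998079 rad.
Common terms: sin α = 0.869335, cos α = 0.494223, sin β = 0.910095, cos β = -0.414399, cos(α−β) = 0.586372, d² = 23.937763. Work in radians in the unit-radius frame; every candidate has L = ρ·(t + p + q).
LSL: p² = 2 + d² − 2cos(α−β) + 2d(sin α − sin β) = 24.366169; p = √p² = 4.936210; φ = atan2(cos β − cos α, d + sin α − sin β) = -0.185128 rad; t = (φ − α) mod 2π = 5.044201 rad, q = (β − φ) mod 2π = 2.183207 rad → L = 5.47·(5.044201 + 4.936210 + 2.183207) = 5.47·12.163618 = 66.534992 m
RSR: p² = 2 + d² − 2cos(α−β) + 2d(sin β − sin α) = 25.163867; p = √p² = 5.016360; φ = atan2(cos α − cos β, d − sin α + sin β) = 0.182137 rad; t = (α − φ) mod 2π = 0.871718 rad, q = (φ − β) mod 2π = 4.467244 rad → L = 5.47·(0.871718 + 5.016360 + 4.467244) = 5.47·10.355322 = 56.643612 m
LSR: p² = d² − 2 + 2cos(α−β) + 2d(sin α + sin β) = 40.522673; p = √p² = 6.365742; φ = atan2(−cos α − cos β, d + sin α + sin β) − atan2(−2, p) = 0.292453 rad; t = (φ − α) mod 2π = 5.521783 rad, q = (φ − β) mod 2π = 4.577560 rad → L = 5.47·(5.521783 + 6.365742 + 4.577560) = 5.47·16.465085 = 90.064013 m
RSL: p² = d² − 2 + 2cos(α−β) − 2d(sin α + sin β) = 5.698341; p = √p² = 2.387120; φ = atan2(cos α + cos β, d − sin α − sin β) − atan2(2, p) = -0.671751 rad; t = (α − φ) mod 2π = 1.725606 rad, q = (β − φ) mod 2π = 2.669830 rad → L = 5.47·(1.725606 + 2.387120 + 2.669830) = 5.47·6.782556 = 37.100580 m
RLR: c = (6 − d² + 2cos(α−β) + 2d(sin α − sin β))/8 = -2.145483, |c| > 1 → infeasible
LRL: c = (6 − d² + 2cos(α−β) − 2d(sin α − sin β))/8 = -2.045771, |c| > 1 → infeasible
Shortest: RSL with L = 37.100580 m ≈ 37.1006 m
Convert RSL to answer units (arcs ×180/π): t = 1.725606·180/π = 98.8700°, p = ρ·p = 5.47·2.387120 = 13.0575 m, q = 2.669830·180/π = 152.9700°, L = 37.1006 m.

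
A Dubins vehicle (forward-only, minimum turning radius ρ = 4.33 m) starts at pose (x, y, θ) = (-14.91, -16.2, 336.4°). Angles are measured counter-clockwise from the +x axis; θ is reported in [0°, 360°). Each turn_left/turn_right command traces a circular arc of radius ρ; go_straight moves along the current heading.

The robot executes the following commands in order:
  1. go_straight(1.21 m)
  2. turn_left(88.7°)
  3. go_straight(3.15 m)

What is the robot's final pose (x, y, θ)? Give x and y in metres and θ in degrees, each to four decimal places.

set_pose: (x, y, θ) = (-14.9100, -16.2000, 336.4000°), ρ = 4.33
go_straight(1.21): x += 1.21·cos θ, y += 1.21·sin θ → (-13.8012, -16.6844, 336.4000°)
turn_left(88.7°): centre at ρ to the left, rotate +88.7° → (-8.1402, -14.5397, 425.1000° ≡ 65.1000°)
go_straight(3.15): x += 3.15·cos θ, y += 3.15·sin θ → (-6.8139, -11.6825, 65.1000°)

(-6.8139, -11.6825, 65.1000°)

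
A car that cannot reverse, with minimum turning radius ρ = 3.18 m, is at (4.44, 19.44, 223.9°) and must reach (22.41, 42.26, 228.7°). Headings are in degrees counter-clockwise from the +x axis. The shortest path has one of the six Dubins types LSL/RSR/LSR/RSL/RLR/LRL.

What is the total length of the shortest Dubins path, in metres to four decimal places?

Let ψ = atan2(Δy, Δx) = atan2(22.82, 17.97) = 51.7807° be the start→goal bearing.
Normalize: d = |goal − start| / ρ = 29.046055/3.18 = 9.133979, α = (θ_start − ψ) mod 360° = 172.1193° = 3.004048 rad, β = (θ_goal − ψ) mod 360° = 176.9193° = 3.087824 rad.
Common terms: sin α = 0.137111, cos α = -0.990556, sin β = 0.053743, cos β = -0.998555, cos(α−β) = 0.996493, d² = 83.429582. Work in radians in the unit-radius frame; every candidate has L = ρ·(t + p + q).
LSL: p² = 2 + d² − 2cos(α−β) + 2d(sin α − sin β) = 84.959567; p = √p² = 9.217351; φ = atan2(cos β − cos α, d + sin α − sin β) = -0.000868 rad; t = (φ − α) mod 2π = 3.278270 rad, q = (β − φ) mod 2π = 3.088692 rad → L = 3.18·(3.278270 + 9.217351 + 3.088692) = 3.18·15.584313 = 49.558114 m
RSR: p² = 2 + d² − 2cos(α−β) + 2d(sin β − sin α) = 81.913625; p = √p² = 9.050615; φ = atan2(cos α − cos β, d − sin α + sin β) = 0.000884 rad; t = (α − φ) mod 2π = 3.003164 rad, q = (φ − β) mod 2π = 3.196245 rad → L = 3.18·(3.003164 + 9.050615 + 3.196245) = 3.18·15.250024 = 48.495077 m
LSR: p² = d² − 2 + 2cos(α−β) + 2d(sin α + sin β) = 86.909087; p = √p² = 9.322504; φ = atan2(−cos α − cos β, d + sin α + sin β) − atan2(−2, p) = 0.421495 rad; t = (φ − α) mod 2π = 3.700632 rad, q = (φ − β) mod 2π = 3.616856 rad → L = 3.18·(3.700632 + 9.322504 + 3.616856) = 3.18·16.639993 = 52.915176 m
RSL: p² = d² − 2 + 2cos(α−β) − 2d(sin α + sin β) = 79.936047; p = √p² = 8.940696; φ = atan2(cos α + cos β, d − sin α − sin β) − atan2(2, p) = -0.438928 rad; t = (α − φ) mod 2π = 3.442976 rad, q = (β − φ) mod 2π = 3.526752 rad → L = 3.18·(3.442976 + 8.940696 + 3.526752) = 3.18·15.910425 = 50.595151 m
RLR: c = (6 − d² + 2cos(α−β) + 2d(sin α − sin β))/8 = -9.239203, |c| > 1 → infeasible
LRL: c = (6 − d² + 2cos(α−β) − 2d(sin α − sin β))/8 = -9.619946, |c| > 1 → infeasible
Shortest: RSR with L = 48.495077 m ≈ 48.4951 m

48.4951 m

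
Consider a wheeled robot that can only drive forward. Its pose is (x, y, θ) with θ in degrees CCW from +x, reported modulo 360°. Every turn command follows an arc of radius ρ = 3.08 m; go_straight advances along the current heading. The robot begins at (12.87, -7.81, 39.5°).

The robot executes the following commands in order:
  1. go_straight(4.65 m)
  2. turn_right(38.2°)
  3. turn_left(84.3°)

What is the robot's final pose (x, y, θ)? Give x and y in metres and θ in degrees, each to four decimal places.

set_pose: (x, y, θ) = (12.8700, -7.8100, 39.5000°), ρ = 3.08
go_straight(4.65): x += 4.65·cos θ, y += 4.65·sin θ → (16.4581, -4.8522, 39.5000°)
turn_right(38.2°): centre at ρ to the right, rotate −38.2° → (18.3473, -4.1496, 1.3000°)
turn_left(84.3°): centre at ρ to the left, rotate +84.3° → (21.3483, -1.3067, 85.6000°)

(21.3483, -1.3067, 85.6000°)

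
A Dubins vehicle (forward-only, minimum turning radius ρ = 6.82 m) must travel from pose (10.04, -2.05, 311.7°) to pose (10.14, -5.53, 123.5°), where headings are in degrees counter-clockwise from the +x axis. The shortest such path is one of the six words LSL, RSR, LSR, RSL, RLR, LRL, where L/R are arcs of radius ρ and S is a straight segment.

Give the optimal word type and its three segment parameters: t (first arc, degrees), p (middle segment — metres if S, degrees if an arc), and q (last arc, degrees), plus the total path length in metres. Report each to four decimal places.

Let ψ = atan2(Δy, Δx) = atan2(-3.48, 0.10) = -88.3540° be the start→goal bearing.
Normalize: d = |goal − start| / ρ = 3.481436/6.82 = 0.510475, α = (θ_start − ψ) mod 360° = 40.0540° = 0.699075 rad, β = (θ_goal − ψ) mod 360° = 211.8540° = 3.697550 rad.
Common terms: sin α = 0.643510, cos α = 0.765438, sin β = -0.527757, cos β = -0.849395, cos(α−β) = -0.989776, d² = 0.260584. Work in radians in the unit-radius frame; every candidate has L = ρ·(t + p + q).
LSL: p² = 2 + d² − 2cos(α−β) + 2d(sin α − sin β) = 5.435940; p = √p² = 2.331510; φ = atan2(cos β − cos α, d + sin α − sin β) = -0.765105 rad; t = (φ − α) mod 2π = 4.819006 rad, q = (β − φ) mod 2π = 4.462655 rad → L = 6.82·(4.819006 + 2.331510 + 4.462655) = 6.82·11.613171 = 79.201828 m
RSR: p² = 2 + d² − 2cos(α−β) + 2d(sin β − sin α) = 3.044333; p = √p² = 1.744802; φ = atan2(cos α − cos β, d − sin α + sin β) = 1.959210 rad; t = (α − φ) mod 2π = 5.023050 rad, q = (φ − β) mod 2π = 4.544845 rad → L = 6.82·(5.023050 + 1.744802 + 4.544845) = 6.82·11.312697 = 77.152592 m
LSR: p² = d² − 2 + 2cos(α−β) + 2d(sin α + sin β) = -3.600791 < 0 → infeasible
RSL: p² = d² − 2 + 2cos(α−β) − 2d(sin α + sin β) = -3.837146 < 0 → infeasible
RLR: c = (6 − d² + 2cos(α−β) + 2d(sin α − sin β))/8 = 0.619458; p = 2π − arccos c = 5.380442 rad; φ = atan2(cos α − cos β, d − sin α + sin β) = 1.959210 rad; t = (α − φ + p/2) mod 2π = 1.430086 rad, q = (α − β − t + p) mod 2π = 0.951880 rad → L = 6.82·(1.430086 + 5.380442 + 0.951880) = 6.82·7.762407 = 52.939618 m
LRL: c = (6 − d² + 2cos(α−β) − 2d(sin α − sin β))/8 = 0.320507; p = 2π − arccos c = 5.038654 rad; φ = atan2(cos β − cos α, d + sin α − sin β) = -0.765105 rad; t = (φ − α + p/2) mod 2π = 1.055148 rad, q = (β − α − t + p) mod 2π = 0.698797 rad → L = 6.82·(1.055148 + 5.038654 + 0.698797) = 6.82·6.792599 = 46.325523 m
Shortest: LRL with L = 46.325523 m ≈ 46.3255 m
Convert LRL to answer units (arcs ×180/π): t = 1.055148·180/π = 60.4555°, p = 5.038654·180/π = 288.6936°, q = 0.698797·180/π = 40.0381°, L = 46.3255 m.

LRL: t = 60.4555°, p = 288.6936°, q = 40.0381°, L = 46.3255 m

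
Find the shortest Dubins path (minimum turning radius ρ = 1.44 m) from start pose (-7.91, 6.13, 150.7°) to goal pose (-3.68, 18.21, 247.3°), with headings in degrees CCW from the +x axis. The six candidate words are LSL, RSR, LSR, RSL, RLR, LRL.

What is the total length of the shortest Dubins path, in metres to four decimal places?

18.2100 m

Let ψ = atan2(Δy, Δx) = atan2(12.08, 4.23) = 70.7015° be the start→goal bearing.
Normalize: d = |goal − start| / ρ = 12.799191/1.44 = 8.888327, α = (θ_start − ψ) mod 360° = 79.9985° = 1.396237 rad, β = (θ_goal − ψ) mod 360° = 176.5985° = 3.082225 rad.
Common terms: sin α = 0.984803, cos α = 0.173674, sin β = 0.059333, cos β = -0.998238, cos(α−β) = -0.114937, d² = 79.002363. Work in radians in the unit-radius frame; every candidate has L = ρ·(t + p + q).
LSL: p² = 2 + d² − 2cos(α−β) + 2d(sin α − sin β) = 97.684009; p = √p² = 9.883522; φ = atan2(cos β − cos α, d + sin α − sin β) = -0.118852 rad; t = (φ − α) mod 2π = 4.768096 rad, q = (β − φ) mod 2π = 3.201077 rad → L = 1.44·(4.768096 + 9.883522 + 3.201077) = 1.44·17.852695 = 25.707881 m
RSR: p² = 2 + d² − 2cos(α−β) + 2d(sin β − sin α) = 64.780466; p = √p² = 8.048631; φ = atan2(cos α − cos β, d − sin α + sin β) = 0.146123 rad; t = (α − φ) mod 2π = 1.250114 rad, q = (φ − β) mod 2π = 3.347083 rad → L = 1.44·(1.250114 + 8.048631 + 3.347083) = 1.44·12.645829 = 18.209993 m
LSR: p² = d² − 2 + 2cos(α−β) + 2d(sin α + sin β) = 95.333730; p = √p² = 9.763899; φ = atan2(−cos α − cos β, d + sin α + sin β) − atan2(−2, p) = 0.284869 rad; t = (φ − α) mod 2π = 5.171817 rad, q = (φ − β) mod 2π = 3.485829 rad → L = 1.44·(5.171817 + 9.763899 + 3.485829) = 1.44·18.421545 = 26.527024 m
RSL: p² = d² − 2 + 2cos(α−β) − 2d(sin α + sin β) = 58.211248; p = √p² = 7.629630; φ = atan2(cos α + cos β, d − sin α − sin β) − atan2(2, p) = -0.361101 rad; t = (α − φ) mod 2π = 1.757338 rad, q = (β − φ) mod 2π = 3.443326 rad → L = 1.44·(1.757338 + 7.629630 + 3.443326) = 1.44·12.830294 = 18.475623 m
RLR: c = (6 − d² + 2cos(α−β) + 2d(sin α − sin β))/8 = -7.097558, |c| > 1 → infeasible
LRL: c = (6 − d² + 2cos(α−β) − 2d(sin α − sin β))/8 = -11.210501, |c| > 1 → infeasible
Shortest: RSR with L = 18.209993 m ≈ 18.2100 m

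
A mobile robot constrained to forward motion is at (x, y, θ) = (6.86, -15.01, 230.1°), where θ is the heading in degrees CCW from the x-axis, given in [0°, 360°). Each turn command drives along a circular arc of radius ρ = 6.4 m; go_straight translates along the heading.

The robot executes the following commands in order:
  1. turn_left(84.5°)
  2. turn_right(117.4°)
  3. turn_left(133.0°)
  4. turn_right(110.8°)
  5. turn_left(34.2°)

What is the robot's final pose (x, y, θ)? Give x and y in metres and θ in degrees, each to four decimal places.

(2.0647, -59.5218, 253.6000°)

set_pose: (x, y, θ) = (6.8600, -15.0100, 230.1000°), ρ = 6.4
turn_left(84.5°): centre at ρ to the left, rotate +84.5° → (7.2129, -23.6091, 314.6000°)
turn_right(117.4°): centre at ρ to the right, rotate −117.4° → (4.5485, -34.2166, 197.2000°)
turn_left(133.0°): centre at ρ to the left, rotate +133.0° → (3.2604, -45.8841, 330.2000°)
turn_right(110.8°): centre at ρ to the right, rotate −110.8° → (4.1420, -56.3833, 219.4000°)
turn_left(34.2°): centre at ρ to the left, rotate +34.2° → (2.0647, -59.5218, 253.6000°)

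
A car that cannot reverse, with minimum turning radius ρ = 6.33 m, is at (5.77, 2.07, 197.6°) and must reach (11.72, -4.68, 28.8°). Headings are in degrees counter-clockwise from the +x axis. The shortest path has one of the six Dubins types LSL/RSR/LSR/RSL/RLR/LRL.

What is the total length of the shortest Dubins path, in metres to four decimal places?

33.0505 m

Let ψ = atan2(Δy, Δx) = atan2(-6.75, 5.95) = -48.6044° be the start→goal bearing.
Normalize: d = |goal − start| / ρ = 8.998055/6.33 = 1.421494, α = (θ_start − ψ) mod 360° = 246.2044° = 4.297078 rad, β = (θ_goal − ψ) mod 360° = 77.4044° = 1.350962 rad.
Common terms: sin α = -0.914991, cos α = -0.403475, sin β = 0.975934, cos β = 0.218068, cos(α−β) = -0.980955, d² = 2.020644. Work in radians in the unit-radius frame; every candidate has L = ρ·(t + p + q).
LSL: p² = 2 + d² − 2cos(α−β) + 2d(sin α − sin β) = 0.606680; p = √p² = 0.778897; φ = atan2(cos β − cos α, d + sin α − sin β) = 2.217660 rad; t = (φ − α) mod 2π = 4.203767 rad, q = (β − φ) mod 2π = 5.416487 rad → L = 6.33·(4.203767 + 0.778897 + 5.416487) = 6.33·10.399152 = 65.826631 m
RSR: p² = 2 + d² − 2cos(α−β) + 2d(sin β − sin α) = 11.358429; p = √p² = 3.370227; φ = atan2(cos α − cos β, d − sin α + sin β) = -0.185483 rad; t = (α − φ) mod 2π = 4.482561 rad, q = (φ − β) mod 2π = 4.746740 rad → L = 6.33·(4.482561 + 3.370227 + 4.746740) = 6.33·12.599528 = 79.755012 m
LSR: p² = d² − 2 + 2cos(α−β) + 2d(sin α + sin β) = -1.768006 < 0 → infeasible
RSL: p² = d² − 2 + 2cos(α−β) − 2d(sin α + sin β) = -2.114525 < 0 → infeasible
RLR: c = (6 − d² + 2cos(α−β) + 2d(sin α − sin β))/8 = -0.419804; p = 2π − arccos c = 4.279160 rad; φ = atan2(cos α − cos β, d − sin α + sin β) = -0.185483 rad; t = (α − φ + p/2) mod 2π = 0.338956 rad, q = (α − β − t + p) mod 2π = 0.603135 rad → L = 6.33·(0.338956 + 4.279160 + 0.603135) = 6.33·5.221251 = 33.050516 m
LRL: c = (6 − d² + 2cos(α−β) − 2d(sin α − sin β))/8 = 0.924165; p = 2π − arccos c = 5.891233 rad; φ = atan2(cos β − cos α, d + sin α − sin β) = 2.217660 rad; t = (φ − α + p/2) mod 2π = 0.866198 rad, q = (β − α − t + p) mod 2π = 2.078919 rad → L = 6.33·(0.866198 + 5.891233 + 2.078919) = 6.33·8.836350 = 55.934093 m
Shortest: RLR with L = 33.050516 m ≈ 33.0505 m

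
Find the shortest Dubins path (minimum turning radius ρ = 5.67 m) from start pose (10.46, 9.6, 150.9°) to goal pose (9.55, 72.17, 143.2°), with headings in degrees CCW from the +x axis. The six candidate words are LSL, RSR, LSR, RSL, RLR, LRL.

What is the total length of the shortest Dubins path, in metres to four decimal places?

Let ψ = atan2(Δy, Δx) = atan2(62.57, -0.91) = 90.8332° be the start→goal bearing.
Normalize: d = |goal − start| / ρ = 62.576617/5.67 = 11.036440, α = (θ_start − ψ) mod 360° = 60.0668° = 1.048363 rad, β = (θ_goal − ψ) mod 360° = 52.3668° = 0.913972 rad.
Common terms: sin α = 0.866607, cos α = 0.498991, sin β = 0.791936, cos β = 0.610605, cos(α−β) = 0.990983, d² = 121.803017. Work in radians in the unit-radius frame; every candidate has L = ρ·(t + p + q).
LSL: p² = 2 + d² − 2cos(α−β) + 2d(sin α − sin β) = 123.469273; p = √p² = 11.111673; φ = atan2(cos β − cos α, d + sin α − sin β) = 0.010045 rad; t = (φ − α) mod 2π = 5.244867 rad, q = (β − φ) mod 2π = 0.903928 rad → L = 5.67·(5.244867 + 11.111673 + 0.903928) = 5.67·17.260468 = 97.866852 m
RSR: p² = 2 + d² − 2cos(α−β) + 2d(sin β − sin α) = 120.172827; p = √p² = 10.962337; φ = atan2(cos α − cos β, d − sin α + sin β) = -0.010182 rad; t = (α − φ) mod 2π = 1.058545 rad, q = (φ − β) mod 2π = 5.359031 rad → L = 5.67·(1.058545 + 10.962337 + 5.359031) = 5.67·17.379912 = 98.544103 m
LSR: p² = d² − 2 + 2cos(α−β) + 2d(sin α + sin β) = 158.393806; p = √p² = 12.585460; φ = atan2(−cos α − cos β, d + sin α + sin β) − atan2(−2, p) = 0.070413 rad; t = (φ − α) mod 2π = 5.305236 rad, q = (φ − β) mod 2π = 5.439626 rad → L = 5.67·(5.305236 + 12.585460 + 5.439626) = 5.67·23.330322 = 132.282923 m
RSL: p² = d² − 2 + 2cos(α−β) − 2d(sin α + sin β) = 85.176160; p = √p² = 9.229093; φ = atan2(cos α + cos β, d − sin α − sin β) − atan2(2, p) = -0.095634 rad; t = (α − φ) mod 2π = 1.143996 rad, q = (β − φ) mod 2π = 1.009606 rad → L = 5.67·(1.143996 + 9.229093 + 1.009606) = 5.67·11.382696 = 64.539884 m
RLR: c = (6 − d² + 2cos(α−β) + 2d(sin α − sin β))/8 = -14.021603, |c| > 1 → infeasible
LRL: c = (6 − d² + 2cos(α−β) − 2d(sin α − sin β))/8 = -14.433659, |c| > 1 → infeasible
Shortest: RSL with L = 64.539884 m ≈ 64.5399 m

64.5399 m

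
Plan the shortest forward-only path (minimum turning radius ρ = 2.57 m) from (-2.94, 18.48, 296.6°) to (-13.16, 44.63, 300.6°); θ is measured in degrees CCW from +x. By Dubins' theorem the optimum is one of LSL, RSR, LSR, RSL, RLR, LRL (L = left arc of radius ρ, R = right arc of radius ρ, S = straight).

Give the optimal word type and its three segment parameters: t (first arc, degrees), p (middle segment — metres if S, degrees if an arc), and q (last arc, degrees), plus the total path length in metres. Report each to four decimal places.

Let ψ = atan2(Δy, Δx) = atan2(26.15, -10.22) = 111.3467° be the start→goal bearing.
Normalize: d = |goal − start| / ρ = 28.076162/2.57 = 10.924577, α = (θ_start − ψ) mod 360° = 185.2533° = 3.233281 rad, β = (θ_goal − ψ) mod 360° = 189.2533° = 3.303094 rad.
Common terms: sin α = -0.091560, cos α = -0.995800, sin β = -0.160800, cos β = -0.986987, cos(α−β) = 0.997564, d² = 119.346379. Work in radians in the unit-radius frame; every candidate has L = ρ·(t + p + q).
LSL: p² = 2 + d² − 2cos(α−β) + 2d(sin α − sin β) = 120.864096; p = √p² = 10.993821; φ = atan2(cos β − cos α, d + sin α − sin β) = 0.000802 rad; t = (φ − α) mod 2π = 3.050706 rad, q = (β − φ) mod 2π = 3.302292 rad → L = 2.57·(3.050706 + 10.993821 + 3.302292) = 2.57·17.346819 = 44.581326 m
RSR: p² = 2 + d² − 2cos(α−β) + 2d(sin β − sin α) = 117.838406; p = √p² = 10.855340; φ = atan2(cos α − cos β, d − sin α + sin β) = -0.000812 rad; t = (α − φ) mod 2π = 3.234093 rad, q = (φ − β) mod 2π = 2.979280 rad → L = 2.57·(3.234093 + 10.855340 + 2.979280) = 2.57·17.068712 = 43.866590 m
LSR: p² = d² − 2 + 2cos(α−β) + 2d(sin α + sin β) = 113.827660; p = √p² = 10.669005; φ = atan2(−cos α − cos β, d + sin α + sin β) − atan2(−2, p) = 0.369003 rad; t = (φ − α) mod 2π = 3.418908 rad, q = (φ − β) mod 2π = 3.349095 rad → L = 2.57·(3.418908 + 10.669005 + 3.349095) = 2.57·17.437007 = 44.813109 m
RSL: p² = d² − 2 + 2cos(α−β) − 2d(sin α + sin β) = 124.855354; p = √p² = 11.173869; φ = atan2(cos α + cos β, d − sin α − sin β) − atan2(2, p) = -0.352687 rad; t = (α − φ) mod 2π = 3.585967 rad, q = (β − φ) mod 2π = 3.655781 rad → L = 2.57·(3.585967 + 11.173869 + 3.655781) = 2.57·18.415617 = 47.328137 m
RLR: c = (6 − d² + 2cos(α−β) + 2d(sin α − sin β))/8 = -13.729801, |c| > 1 → infeasible
LRL: c = (6 − d² + 2cos(α−β) − 2d(sin α − sin β))/8 = -14.108012, |c| > 1 → infeasible
Shortest: RSR with L = 43.866590 m ≈ 43.8666 m
Convert RSR to answer units (arcs ×180/π): t = 3.234093·180/π = 185.2999°, p = ρ·p = 2.57·10.855340 = 27.8982 m, q = 2.979280·180/π = 170.7001°, L = 43.8666 m.

RSR: t = 185.2999°, p = 27.8982 m, q = 170.7001°, L = 43.8666 m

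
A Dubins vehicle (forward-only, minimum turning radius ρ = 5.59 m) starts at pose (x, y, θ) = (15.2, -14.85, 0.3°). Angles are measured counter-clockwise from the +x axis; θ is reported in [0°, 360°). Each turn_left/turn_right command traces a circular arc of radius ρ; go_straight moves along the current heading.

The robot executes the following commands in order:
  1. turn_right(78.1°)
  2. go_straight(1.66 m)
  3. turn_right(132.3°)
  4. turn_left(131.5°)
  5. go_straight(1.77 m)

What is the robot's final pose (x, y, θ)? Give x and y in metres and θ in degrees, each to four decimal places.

set_pose: (x, y, θ) = (15.2000, -14.8500, 0.3000°), ρ = 5.59
turn_right(78.1°): centre at ρ to the right, rotate −78.1° → (20.6930, -19.2586, -77.8000° ≡ 282.2000°)
go_straight(1.66): x += 1.66·cos θ, y += 1.66·sin θ → (21.0438, -20.8811, 282.2000°)
turn_right(132.3°): centre at ρ to the right, rotate −132.3° → (12.7766, -26.8986, 149.9000°)
turn_left(131.5°): centre at ρ to the left, rotate +131.5° → (4.4935, -32.8397, 281.4000°)
go_straight(1.77): x += 1.77·cos θ, y += 1.77·sin θ → (4.8433, -34.5748, 281.4000°)

(4.8433, -34.5748, 281.4000°)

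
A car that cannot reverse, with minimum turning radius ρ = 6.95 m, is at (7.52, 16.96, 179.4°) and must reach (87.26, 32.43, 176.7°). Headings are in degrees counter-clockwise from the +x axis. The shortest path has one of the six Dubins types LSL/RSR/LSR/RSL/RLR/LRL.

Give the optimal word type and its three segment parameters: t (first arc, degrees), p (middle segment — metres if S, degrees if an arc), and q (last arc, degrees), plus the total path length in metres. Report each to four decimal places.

RSL: t = 188.3541°, p = 78.0549 m, q = 185.6541°, L = 123.4223 m

Let ψ = atan2(Δy, Δx) = atan2(15.47, 79.74) = 10.9793° be the start→goal bearing.
Normalize: d = |goal − start| / ρ = 81.226772/6.95 = 11.687305, α = (θ_start − ψ) mod 360° = 168.4207° = 2.939496 rad, β = (θ_goal − ψ) mod 360° = 165.7207° = 2.892372 rad.
Common terms: sin α = 0.200724, cos α = -0.979648, sin β = 0.246649, cos β = -0.969105, cos(α−β) = 0.998890, d² = 136.593106. Work in radians in the unit-radius frame; every candidate has L = ρ·(t + p + q).
LSL: p² = 2 + d² − 2cos(α−β) + 2d(sin α − sin β) = 135.521849; p = √p² = 11.641385; φ = atan2(cos β − cos α, d + sin α − sin β) = 0.000906 rad; t = (φ − α) mod 2π = 3.344595 rad, q = (β − φ) mod 2π = 2.891466 rad → L = 6.95·(3.344595 + 11.641385 + 2.891466) = 6.95·17.877447 = 124.248254 m
RSR: p² = 2 + d² − 2cos(α−β) + 2d(sin β − sin α) = 137.668803; p = √p² = 11.733235; φ = atan2(cos α − cos β, d − sin α + sin β) = -0.000899 rad; t = (α − φ) mod 2π = 2.940394 rad, q = (φ − β) mod 2π = 3.389915 rad → L = 6.95·(2.940394 + 11.733235 + 3.389915) = 6.95·18.063544 = 125.541632 m
LSR: p² = d² − 2 + 2cos(α−β) + 2d(sin α + sin β) = 147.048058; p = √p² = 12.126337; φ = atan2(−cos α − cos β, d + sin α + sin β) − atan2(−2, p) = 0.322693 rad; t = (φ − α) mod 2π = 3.666382 rad, q = (φ − β) mod 2π = 3.713506 rad → L = 6.95·(3.666382 + 12.126337 + 3.713506) = 6.95·19.506226 = 135.568272 m
RSL: p² = d² − 2 + 2cos(α−β) − 2d(sin α + sin β) = 126.133713; p = √p² = 11.230927; φ = atan2(cos α + cos β, d − sin α − sin β) − atan2(2, p) = -0.347903 rad; t = (α − φ) mod 2π = 3.287399 rad, q = (β − φ) mod 2π = 3.240275 rad → L = 6.95·(3.287399 + 11.230927 + 3.240275) = 6.95·17.758601 = 123.422275 m
RLR: c = (6 − d² + 2cos(α−β) + 2d(sin α − sin β))/8 = -16.208600, |c| > 1 → infeasible
LRL: c = (6 − d² + 2cos(α−β) − 2d(sin α − sin β))/8 = -15.940231, |c| > 1 → infeasible
Shortest: RSL with L = 123.422275 m ≈ 123.4223 m
Convert RSL to answer units (arcs ×180/π): t = 3.287399·180/π = 188.3541°, p = ρ·p = 6.95·11.230927 = 78.0549 m, q = 3.240275·180/π = 185.6541°, L = 123.4223 m.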